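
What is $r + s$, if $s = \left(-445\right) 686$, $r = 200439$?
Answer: $-104831$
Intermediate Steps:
$s = -305270$
$r + s = 200439 - 305270 = -104831$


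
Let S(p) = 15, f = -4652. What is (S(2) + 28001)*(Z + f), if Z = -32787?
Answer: -1048891024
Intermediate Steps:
(S(2) + 28001)*(Z + f) = (15 + 28001)*(-32787 - 4652) = 28016*(-37439) = -1048891024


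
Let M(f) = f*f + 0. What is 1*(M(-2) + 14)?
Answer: 18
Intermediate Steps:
M(f) = f**2 (M(f) = f**2 + 0 = f**2)
1*(M(-2) + 14) = 1*((-2)**2 + 14) = 1*(4 + 14) = 1*18 = 18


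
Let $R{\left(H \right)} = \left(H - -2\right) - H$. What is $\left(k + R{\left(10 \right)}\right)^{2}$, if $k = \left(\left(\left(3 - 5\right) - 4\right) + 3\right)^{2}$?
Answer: $121$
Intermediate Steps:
$R{\left(H \right)} = 2$ ($R{\left(H \right)} = \left(H + 2\right) - H = \left(2 + H\right) - H = 2$)
$k = 9$ ($k = \left(\left(-2 - 4\right) + 3\right)^{2} = \left(-6 + 3\right)^{2} = \left(-3\right)^{2} = 9$)
$\left(k + R{\left(10 \right)}\right)^{2} = \left(9 + 2\right)^{2} = 11^{2} = 121$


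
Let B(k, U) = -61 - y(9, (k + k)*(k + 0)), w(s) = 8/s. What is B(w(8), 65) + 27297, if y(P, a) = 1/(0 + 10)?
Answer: 272359/10 ≈ 27236.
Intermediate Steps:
y(P, a) = ⅒ (y(P, a) = 1/10 = ⅒)
B(k, U) = -611/10 (B(k, U) = -61 - 1*⅒ = -61 - ⅒ = -611/10)
B(w(8), 65) + 27297 = -611/10 + 27297 = 272359/10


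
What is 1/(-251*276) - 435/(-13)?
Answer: 30135047/900588 ≈ 33.462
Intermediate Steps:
1/(-251*276) - 435/(-13) = -1/251*1/276 - 435*(-1/13) = -1/69276 + 435/13 = 30135047/900588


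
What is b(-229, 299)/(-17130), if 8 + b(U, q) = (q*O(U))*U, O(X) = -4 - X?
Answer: 15405983/17130 ≈ 899.36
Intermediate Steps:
b(U, q) = -8 + U*q*(-4 - U) (b(U, q) = -8 + (q*(-4 - U))*U = -8 + U*q*(-4 - U))
b(-229, 299)/(-17130) = (-8 - 1*(-229)*299*(4 - 229))/(-17130) = (-8 - 1*(-229)*299*(-225))*(-1/17130) = (-8 - 15405975)*(-1/17130) = -15405983*(-1/17130) = 15405983/17130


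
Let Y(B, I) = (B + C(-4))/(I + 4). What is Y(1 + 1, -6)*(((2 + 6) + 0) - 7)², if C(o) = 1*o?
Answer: 1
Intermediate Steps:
C(o) = o
Y(B, I) = (-4 + B)/(4 + I) (Y(B, I) = (B - 4)/(I + 4) = (-4 + B)/(4 + I))
Y(1 + 1, -6)*(((2 + 6) + 0) - 7)² = ((-4 + (1 + 1))/(4 - 6))*(((2 + 6) + 0) - 7)² = ((-4 + 2)/(-2))*((8 + 0) - 7)² = (-½*(-2))*(8 - 7)² = 1*1² = 1*1 = 1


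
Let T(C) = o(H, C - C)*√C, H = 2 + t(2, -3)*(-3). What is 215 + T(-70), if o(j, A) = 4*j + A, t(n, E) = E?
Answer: 215 + 44*I*√70 ≈ 215.0 + 368.13*I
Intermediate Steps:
H = 11 (H = 2 - 3*(-3) = 2 + 9 = 11)
o(j, A) = A + 4*j
T(C) = 44*√C (T(C) = ((C - C) + 4*11)*√C = (0 + 44)*√C = 44*√C)
215 + T(-70) = 215 + 44*√(-70) = 215 + 44*(I*√70) = 215 + 44*I*√70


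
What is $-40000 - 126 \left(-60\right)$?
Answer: $-32440$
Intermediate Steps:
$-40000 - 126 \left(-60\right) = -40000 - -7560 = -40000 + 7560 = -32440$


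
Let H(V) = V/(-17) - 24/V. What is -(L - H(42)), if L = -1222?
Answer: 145056/119 ≈ 1219.0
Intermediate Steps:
H(V) = -24/V - V/17 (H(V) = V*(-1/17) - 24/V = -V/17 - 24/V = -24/V - V/17)
-(L - H(42)) = -(-1222 - (-24/42 - 1/17*42)) = -(-1222 - (-24*1/42 - 42/17)) = -(-1222 - (-4/7 - 42/17)) = -(-1222 - 1*(-362/119)) = -(-1222 + 362/119) = -1*(-145056/119) = 145056/119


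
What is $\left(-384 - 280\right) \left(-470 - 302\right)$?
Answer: $512608$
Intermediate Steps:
$\left(-384 - 280\right) \left(-470 - 302\right) = \left(-384 - 280\right) \left(-772\right) = \left(-664\right) \left(-772\right) = 512608$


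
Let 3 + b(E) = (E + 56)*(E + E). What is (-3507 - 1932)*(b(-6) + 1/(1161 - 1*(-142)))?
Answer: 4273465812/1303 ≈ 3.2797e+6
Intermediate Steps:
b(E) = -3 + 2*E*(56 + E) (b(E) = -3 + (E + 56)*(E + E) = -3 + (56 + E)*(2*E) = -3 + 2*E*(56 + E))
(-3507 - 1932)*(b(-6) + 1/(1161 - 1*(-142))) = (-3507 - 1932)*((-3 + 2*(-6)² + 112*(-6)) + 1/(1161 - 1*(-142))) = -5439*((-3 + 2*36 - 672) + 1/(1161 + 142)) = -5439*((-3 + 72 - 672) + 1/1303) = -5439*(-603 + 1/1303) = -5439*(-785708/1303) = 4273465812/1303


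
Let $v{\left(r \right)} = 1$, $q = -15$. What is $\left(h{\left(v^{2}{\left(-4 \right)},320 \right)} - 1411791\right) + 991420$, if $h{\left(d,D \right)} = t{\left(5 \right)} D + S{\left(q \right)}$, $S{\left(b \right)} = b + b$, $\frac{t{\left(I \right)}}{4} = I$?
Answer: $-414001$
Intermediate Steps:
$t{\left(I \right)} = 4 I$
$S{\left(b \right)} = 2 b$
$h{\left(d,D \right)} = -30 + 20 D$ ($h{\left(d,D \right)} = 4 \cdot 5 D + 2 \left(-15\right) = 20 D - 30 = -30 + 20 D$)
$\left(h{\left(v^{2}{\left(-4 \right)},320 \right)} - 1411791\right) + 991420 = \left(\left(-30 + 20 \cdot 320\right) - 1411791\right) + 991420 = \left(\left(-30 + 6400\right) - 1411791\right) + 991420 = \left(6370 - 1411791\right) + 991420 = -1405421 + 991420 = -414001$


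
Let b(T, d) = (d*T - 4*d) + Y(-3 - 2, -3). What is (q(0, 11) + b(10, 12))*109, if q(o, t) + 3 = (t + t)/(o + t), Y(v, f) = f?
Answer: 7412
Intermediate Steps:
q(o, t) = -3 + 2*t/(o + t) (q(o, t) = -3 + (t + t)/(o + t) = -3 + (2*t)/(o + t) = -3 + 2*t/(o + t))
b(T, d) = -3 - 4*d + T*d (b(T, d) = (d*T - 4*d) - 3 = (T*d - 4*d) - 3 = (-4*d + T*d) - 3 = -3 - 4*d + T*d)
(q(0, 11) + b(10, 12))*109 = ((-1*11 - 3*0)/(0 + 11) + (-3 - 4*12 + 10*12))*109 = ((-11 + 0)/11 + (-3 - 48 + 120))*109 = ((1/11)*(-11) + 69)*109 = (-1 + 69)*109 = 68*109 = 7412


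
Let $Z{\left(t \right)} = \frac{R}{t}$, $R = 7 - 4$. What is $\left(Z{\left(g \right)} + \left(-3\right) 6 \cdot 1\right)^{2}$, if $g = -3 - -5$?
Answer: $\frac{1089}{4} \approx 272.25$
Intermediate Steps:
$g = 2$ ($g = -3 + 5 = 2$)
$R = 3$ ($R = 7 - 4 = 3$)
$Z{\left(t \right)} = \frac{3}{t}$
$\left(Z{\left(g \right)} + \left(-3\right) 6 \cdot 1\right)^{2} = \left(\frac{3}{2} + \left(-3\right) 6 \cdot 1\right)^{2} = \left(3 \cdot \frac{1}{2} - 18\right)^{2} = \left(\frac{3}{2} - 18\right)^{2} = \left(- \frac{33}{2}\right)^{2} = \frac{1089}{4}$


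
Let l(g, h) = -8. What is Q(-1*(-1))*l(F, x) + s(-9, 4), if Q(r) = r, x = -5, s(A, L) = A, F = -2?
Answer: -17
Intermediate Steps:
Q(-1*(-1))*l(F, x) + s(-9, 4) = -1*(-1)*(-8) - 9 = 1*(-8) - 9 = -8 - 9 = -17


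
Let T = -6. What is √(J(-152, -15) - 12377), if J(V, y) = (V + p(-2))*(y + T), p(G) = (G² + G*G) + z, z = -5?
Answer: 68*I*√2 ≈ 96.167*I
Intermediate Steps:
p(G) = -5 + 2*G² (p(G) = (G² + G*G) - 5 = (G² + G²) - 5 = 2*G² - 5 = -5 + 2*G²)
J(V, y) = (-6 + y)*(3 + V) (J(V, y) = (V + (-5 + 2*(-2)²))*(y - 6) = (V + (-5 + 2*4))*(-6 + y) = (V + (-5 + 8))*(-6 + y) = (V + 3)*(-6 + y) = (3 + V)*(-6 + y) = (-6 + y)*(3 + V))
√(J(-152, -15) - 12377) = √((-18 - 6*(-152) + 3*(-15) - 152*(-15)) - 12377) = √((-18 + 912 - 45 + 2280) - 12377) = √(3129 - 12377) = √(-9248) = 68*I*√2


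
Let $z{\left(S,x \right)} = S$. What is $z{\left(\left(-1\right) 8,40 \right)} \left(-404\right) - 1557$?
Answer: $1675$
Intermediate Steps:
$z{\left(\left(-1\right) 8,40 \right)} \left(-404\right) - 1557 = \left(-1\right) 8 \left(-404\right) - 1557 = \left(-8\right) \left(-404\right) - 1557 = 3232 - 1557 = 1675$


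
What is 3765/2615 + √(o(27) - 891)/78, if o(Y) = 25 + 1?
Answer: 753/523 + I*√865/78 ≈ 1.4398 + 0.37706*I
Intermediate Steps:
o(Y) = 26
3765/2615 + √(o(27) - 891)/78 = 3765/2615 + √(26 - 891)/78 = 3765*(1/2615) + √(-865)*(1/78) = 753/523 + (I*√865)*(1/78) = 753/523 + I*√865/78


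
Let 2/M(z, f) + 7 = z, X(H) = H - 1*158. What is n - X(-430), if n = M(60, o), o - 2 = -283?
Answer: 31166/53 ≈ 588.04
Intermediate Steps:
X(H) = -158 + H (X(H) = H - 158 = -158 + H)
o = -281 (o = 2 - 283 = -281)
M(z, f) = 2/(-7 + z)
n = 2/53 (n = 2/(-7 + 60) = 2/53 ≈ 0.037736)
n - X(-430) = 2/53 - (-158 - 430) = 2/53 - 1*(-588) = 2/53 + 588 = 31166/53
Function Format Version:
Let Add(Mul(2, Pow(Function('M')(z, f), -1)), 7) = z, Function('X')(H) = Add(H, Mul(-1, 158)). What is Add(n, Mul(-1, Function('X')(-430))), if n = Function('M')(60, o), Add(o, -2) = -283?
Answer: Rational(31166, 53) ≈ 588.04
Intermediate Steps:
Function('X')(H) = Add(-158, H) (Function('X')(H) = Add(H, -158) = Add(-158, H))
o = -281 (o = Add(2, -283) = -281)
Function('M')(z, f) = Mul(2, Pow(Add(-7, z), -1))
n = Rational(2, 53) (n = Mul(2, Pow(Add(-7, 60), -1)) = Mul(2, Pow(53, -1)) = Mul(2, Rational(1, 53)) = Rational(2, 53) ≈ 0.037736)
Add(n, Mul(-1, Function('X')(-430))) = Add(Rational(2, 53), Mul(-1, Add(-158, -430))) = Add(Rational(2, 53), Mul(-1, -588)) = Add(Rational(2, 53), 588) = Rational(31166, 53)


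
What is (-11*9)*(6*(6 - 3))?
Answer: -1782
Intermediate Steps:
(-11*9)*(6*(6 - 3)) = -594*3 = -99*18 = -1782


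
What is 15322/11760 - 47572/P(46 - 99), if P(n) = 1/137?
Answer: -38322092659/5880 ≈ -6.5174e+6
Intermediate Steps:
P(n) = 1/137
15322/11760 - 47572/P(46 - 99) = 15322/11760 - 47572/1/137 = 15322*(1/11760) - 47572*137 = 7661/5880 - 6517364 = -38322092659/5880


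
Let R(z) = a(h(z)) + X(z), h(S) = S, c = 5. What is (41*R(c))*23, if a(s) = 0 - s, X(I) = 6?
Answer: 943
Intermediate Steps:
a(s) = -s
R(z) = 6 - z (R(z) = -z + 6 = 6 - z)
(41*R(c))*23 = (41*(6 - 1*5))*23 = (41*(6 - 5))*23 = (41*1)*23 = 41*23 = 943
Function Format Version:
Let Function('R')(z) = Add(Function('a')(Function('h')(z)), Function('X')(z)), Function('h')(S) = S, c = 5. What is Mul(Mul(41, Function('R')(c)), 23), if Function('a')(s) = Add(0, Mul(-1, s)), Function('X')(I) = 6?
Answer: 943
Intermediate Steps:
Function('a')(s) = Mul(-1, s)
Function('R')(z) = Add(6, Mul(-1, z)) (Function('R')(z) = Add(Mul(-1, z), 6) = Add(6, Mul(-1, z)))
Mul(Mul(41, Function('R')(c)), 23) = Mul(Mul(41, Add(6, Mul(-1, 5))), 23) = Mul(Mul(41, Add(6, -5)), 23) = Mul(Mul(41, 1), 23) = Mul(41, 23) = 943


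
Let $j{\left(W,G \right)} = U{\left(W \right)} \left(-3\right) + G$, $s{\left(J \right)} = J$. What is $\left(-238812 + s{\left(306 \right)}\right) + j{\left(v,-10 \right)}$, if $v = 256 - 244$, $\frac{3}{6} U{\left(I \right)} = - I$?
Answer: $-238444$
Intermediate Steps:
$U{\left(I \right)} = - 2 I$ ($U{\left(I \right)} = 2 \left(- I\right) = - 2 I$)
$v = 12$
$j{\left(W,G \right)} = G + 6 W$ ($j{\left(W,G \right)} = - 2 W \left(-3\right) + G = 6 W + G = G + 6 W$)
$\left(-238812 + s{\left(306 \right)}\right) + j{\left(v,-10 \right)} = \left(-238812 + 306\right) + \left(-10 + 6 \cdot 12\right) = -238506 + \left(-10 + 72\right) = -238506 + 62 = -238444$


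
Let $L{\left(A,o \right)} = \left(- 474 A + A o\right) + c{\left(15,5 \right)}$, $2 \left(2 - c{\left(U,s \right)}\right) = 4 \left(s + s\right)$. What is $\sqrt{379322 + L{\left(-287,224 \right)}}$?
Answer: $\sqrt{451054} \approx 671.61$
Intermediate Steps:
$c{\left(U,s \right)} = 2 - 4 s$ ($c{\left(U,s \right)} = 2 - \frac{4 \left(s + s\right)}{2} = 2 - \frac{4 \cdot 2 s}{2} = 2 - \frac{8 s}{2} = 2 - 4 s$)
$L{\left(A,o \right)} = -18 - 474 A + A o$ ($L{\left(A,o \right)} = \left(- 474 A + A o\right) + \left(2 - 20\right) = \left(- 474 A + A o\right) - 18 = -18 - 474 A + A o$)
$\sqrt{379322 + L{\left(-287,224 \right)}} = \sqrt{379322 - -71732} = \sqrt{379322 + 71732} = \sqrt{451054}$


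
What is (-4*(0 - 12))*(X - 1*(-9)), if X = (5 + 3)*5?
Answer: 2352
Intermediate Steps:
X = 40 (X = 8*5 = 40)
(-4*(0 - 12))*(X - 1*(-9)) = (-4*(0 - 12))*(40 - 1*(-9)) = (-4*(-12))*(40 + 9) = 48*49 = 2352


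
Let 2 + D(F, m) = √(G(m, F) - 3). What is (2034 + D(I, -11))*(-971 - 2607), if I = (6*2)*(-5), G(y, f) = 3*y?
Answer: -7270496 - 21468*I ≈ -7.2705e+6 - 21468.0*I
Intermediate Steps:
I = -60 (I = 12*(-5) = -60)
D(F, m) = -2 + √(-3 + 3*m) (D(F, m) = -2 + √(3*m - 3) = -2 + √(-3 + 3*m))
(2034 + D(I, -11))*(-971 - 2607) = (2034 + (-2 + √(-3 + 3*(-11))))*(-971 - 2607) = (2034 + (-2 + √(-3 - 33)))*(-3578) = (2034 + (-2 + √(-36)))*(-3578) = (2034 + (-2 + 6*I))*(-3578) = (2032 + 6*I)*(-3578) = -7270496 - 21468*I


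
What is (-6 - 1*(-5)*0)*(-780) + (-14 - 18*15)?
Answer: 4396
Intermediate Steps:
(-6 - 1*(-5)*0)*(-780) + (-14 - 18*15) = (-6 + 5*0)*(-780) + (-14 - 270) = (-6 + 0)*(-780) - 284 = -6*(-780) - 284 = 4680 - 284 = 4396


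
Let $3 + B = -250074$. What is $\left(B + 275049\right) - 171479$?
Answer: $-146507$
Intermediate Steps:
$B = -250077$ ($B = -3 - 250074 = -250077$)
$\left(B + 275049\right) - 171479 = \left(-250077 + 275049\right) - 171479 = 24972 - 171479 = -146507$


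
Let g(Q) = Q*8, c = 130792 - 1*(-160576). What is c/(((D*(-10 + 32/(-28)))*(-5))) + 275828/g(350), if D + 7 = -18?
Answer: -2158207/19500 ≈ -110.68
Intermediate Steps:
D = -25 (D = -7 - 18 = -25)
c = 291368 (c = 130792 + 160576 = 291368)
g(Q) = 8*Q
c/(((D*(-10 + 32/(-28)))*(-5))) + 275828/g(350) = 291368/((-25*(-10 + 32/(-28))*(-5))) + 275828/((8*350)) = 291368/((-25*(-10 + 32*(-1/28))*(-5))) + 275828/2800 = 291368/((-25*(-10 - 8/7)*(-5))) + 275828*(1/2800) = 291368/((-25*(-78/7)*(-5))) + 9851/100 = 291368/(((1950/7)*(-5))) + 9851/100 = 291368/(-9750/7) + 9851/100 = 291368*(-7/9750) + 9851/100 = -1019788/4875 + 9851/100 = -2158207/19500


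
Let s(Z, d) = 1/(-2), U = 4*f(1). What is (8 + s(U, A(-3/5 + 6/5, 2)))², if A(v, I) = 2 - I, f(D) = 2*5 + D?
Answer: 225/4 ≈ 56.250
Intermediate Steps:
f(D) = 10 + D
U = 44 (U = 4*(10 + 1) = 4*11 = 44)
s(Z, d) = -½
(8 + s(U, A(-3/5 + 6/5, 2)))² = (8 - ½)² = (15/2)² = 225/4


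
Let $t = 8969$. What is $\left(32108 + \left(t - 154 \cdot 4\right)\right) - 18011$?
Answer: $22450$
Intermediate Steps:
$\left(32108 + \left(t - 154 \cdot 4\right)\right) - 18011 = \left(32108 + \left(8969 - 154 \cdot 4\right)\right) - 18011 = \left(32108 + \left(8969 - 616\right)\right) - 18011 = \left(32108 + 8353\right) - 18011 = 40461 - 18011 = 22450$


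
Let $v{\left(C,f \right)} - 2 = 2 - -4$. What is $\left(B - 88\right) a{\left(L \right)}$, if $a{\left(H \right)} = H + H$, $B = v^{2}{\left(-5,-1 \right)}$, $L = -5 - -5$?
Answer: $0$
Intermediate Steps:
$v{\left(C,f \right)} = 8$ ($v{\left(C,f \right)} = 2 + \left(2 - -4\right) = 2 + \left(2 + 4\right) = 2 + 6 = 8$)
$L = 0$ ($L = -5 + 5 = 0$)
$B = 64$ ($B = 8^{2} = 64$)
$a{\left(H \right)} = 2 H$
$\left(B - 88\right) a{\left(L \right)} = \left(64 - 88\right) 2 \cdot 0 = \left(-24\right) 0 = 0$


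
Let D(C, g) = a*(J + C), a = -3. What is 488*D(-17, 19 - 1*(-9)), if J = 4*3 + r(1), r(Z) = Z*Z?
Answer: 5856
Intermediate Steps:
r(Z) = Z²
J = 13 (J = 4*3 + 1² = 12 + 1 = 13)
D(C, g) = -39 - 3*C (D(C, g) = -3*(13 + C) = -39 - 3*C)
488*D(-17, 19 - 1*(-9)) = 488*(-39 - 3*(-17)) = 488*(-39 + 51) = 488*12 = 5856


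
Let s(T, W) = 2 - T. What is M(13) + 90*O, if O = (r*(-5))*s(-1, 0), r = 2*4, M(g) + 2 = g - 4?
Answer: -10793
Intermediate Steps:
M(g) = -6 + g (M(g) = -2 + (g - 4) = -2 + (-4 + g) = -6 + g)
r = 8
O = -120 (O = (8*(-5))*(2 - 1*(-1)) = -40*(2 + 1) = -40*3 = -120)
M(13) + 90*O = (-6 + 13) + 90*(-120) = 7 - 10800 = -10793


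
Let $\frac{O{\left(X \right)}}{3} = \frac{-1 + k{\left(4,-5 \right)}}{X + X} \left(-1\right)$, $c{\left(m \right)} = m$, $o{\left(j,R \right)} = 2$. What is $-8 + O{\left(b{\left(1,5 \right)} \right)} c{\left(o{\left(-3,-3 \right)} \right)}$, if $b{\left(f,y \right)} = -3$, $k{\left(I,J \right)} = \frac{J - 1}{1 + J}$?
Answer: $- \frac{15}{2} \approx -7.5$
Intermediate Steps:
$k{\left(I,J \right)} = \frac{-1 + J}{1 + J}$
$O{\left(X \right)} = - \frac{3}{4 X}$ ($O{\left(X \right)} = 3 \frac{-1 + \frac{-1 - 5}{1 - 5}}{X + X} \left(-1\right) = 3 \frac{-1 + \frac{1}{-4} \left(-6\right)}{2 X} \left(-1\right) = 3 \left(-1 - - \frac{3}{2}\right) \frac{1}{2 X} \left(-1\right) = 3 \left(-1 + \frac{3}{2}\right) \frac{1}{2 X} \left(-1\right) = 3 \frac{\frac{1}{2} \frac{1}{X}}{2} \left(-1\right) = 3 \frac{1}{4 X} \left(-1\right) = 3 \left(- \frac{1}{4 X}\right) = - \frac{3}{4 X}$)
$-8 + O{\left(b{\left(1,5 \right)} \right)} c{\left(o{\left(-3,-3 \right)} \right)} = -8 + - \frac{3}{4 \left(-3\right)} 2 = -8 + \left(- \frac{3}{4}\right) \left(- \frac{1}{3}\right) 2 = -8 + \frac{1}{4} \cdot 2 = -8 + \frac{1}{2} = - \frac{15}{2}$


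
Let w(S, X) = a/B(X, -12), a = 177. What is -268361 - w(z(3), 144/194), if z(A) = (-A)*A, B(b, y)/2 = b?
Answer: -12887051/48 ≈ -2.6848e+5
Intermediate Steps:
B(b, y) = 2*b
z(A) = -A**2
w(S, X) = 177/(2*X) (w(S, X) = 177/((2*X)) = 177*(1/(2*X)) = 177/(2*X))
-268361 - w(z(3), 144/194) = -268361 - 177/(2*(144/194)) = -268361 - 177/(2*(144*(1/194))) = -268361 - 177/(2*72/97) = -268361 - 177*97/(2*72) = -268361 - 1*5723/48 = -268361 - 5723/48 = -12887051/48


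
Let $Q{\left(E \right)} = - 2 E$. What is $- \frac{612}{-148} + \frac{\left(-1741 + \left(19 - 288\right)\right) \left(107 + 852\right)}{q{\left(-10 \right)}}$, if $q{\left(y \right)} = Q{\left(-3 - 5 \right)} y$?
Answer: $\frac{7134531}{592} \approx 12052.0$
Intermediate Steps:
$q{\left(y \right)} = 16 y$ ($q{\left(y \right)} = - 2 \left(-3 - 5\right) y = \left(-2\right) \left(-8\right) y = 16 y$)
$- \frac{612}{-148} + \frac{\left(-1741 + \left(19 - 288\right)\right) \left(107 + 852\right)}{q{\left(-10 \right)}} = - \frac{612}{-148} + \frac{\left(-1741 + \left(19 - 288\right)\right) \left(107 + 852\right)}{16 \left(-10\right)} = \left(-612\right) \left(- \frac{1}{148}\right) + \frac{\left(-1741 + \left(19 - 288\right)\right) 959}{-160} = \frac{153}{37} + \left(-1741 - 269\right) 959 \left(- \frac{1}{160}\right) = \frac{153}{37} + \left(-2010\right) 959 \left(- \frac{1}{160}\right) = \frac{153}{37} - - \frac{192759}{16} = \frac{153}{37} + \frac{192759}{16} = \frac{7134531}{592}$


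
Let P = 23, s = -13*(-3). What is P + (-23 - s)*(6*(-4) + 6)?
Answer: 1139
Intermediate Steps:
s = 39
P + (-23 - s)*(6*(-4) + 6) = 23 + (-23 - 1*39)*(6*(-4) + 6) = 23 + (-23 - 39)*(-24 + 6) = 23 - 62*(-18) = 23 + 1116 = 1139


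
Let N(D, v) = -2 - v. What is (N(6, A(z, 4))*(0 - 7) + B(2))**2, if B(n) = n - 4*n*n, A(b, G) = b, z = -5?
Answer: 1225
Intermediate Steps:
B(n) = n - 4*n**2
(N(6, A(z, 4))*(0 - 7) + B(2))**2 = ((-2 - 1*(-5))*(0 - 7) + 2*(1 - 4*2))**2 = ((-2 + 5)*(-7) + 2*(1 - 8))**2 = (3*(-7) + 2*(-7))**2 = (-21 - 14)**2 = (-35)**2 = 1225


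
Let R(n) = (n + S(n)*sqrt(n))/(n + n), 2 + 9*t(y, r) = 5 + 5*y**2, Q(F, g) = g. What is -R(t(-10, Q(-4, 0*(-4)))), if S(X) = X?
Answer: -1/2 - sqrt(503)/6 ≈ -4.2379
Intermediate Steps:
t(y, r) = 1/3 + 5*y**2/9 (t(y, r) = -2/9 + (5 + 5*y**2)/9 = -2/9 + (5/9 + 5*y**2/9) = 1/3 + 5*y**2/9)
R(n) = (n + n**(3/2))/(2*n) (R(n) = (n + n*sqrt(n))/(n + n) = (n + n**(3/2))/((2*n)) = (n + n**(3/2))*(1/(2*n)) = (n + n**(3/2))/(2*n))
-R(t(-10, Q(-4, 0*(-4)))) = -(1/2 + sqrt(1/3 + (5/9)*(-10)**2)/2) = -(1/2 + sqrt(1/3 + (5/9)*100)/2) = -(1/2 + sqrt(1/3 + 500/9)/2) = -(1/2 + sqrt(503/9)/2) = -(1/2 + (sqrt(503)/3)/2) = -(1/2 + sqrt(503)/6) = -1/2 - sqrt(503)/6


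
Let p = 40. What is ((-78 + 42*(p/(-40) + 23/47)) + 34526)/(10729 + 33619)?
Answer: 404512/521089 ≈ 0.77628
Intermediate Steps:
((-78 + 42*(p/(-40) + 23/47)) + 34526)/(10729 + 33619) = ((-78 + 42*(40/(-40) + 23/47)) + 34526)/(10729 + 33619) = ((-78 + 42*(40*(-1/40) + 23*(1/47))) + 34526)/44348 = ((-78 + 42*(-1 + 23/47)) + 34526)*(1/44348) = ((-78 + 42*(-24/47)) + 34526)*(1/44348) = ((-78 - 1008/47) + 34526)*(1/44348) = (-4674/47 + 34526)*(1/44348) = (1618048/47)*(1/44348) = 404512/521089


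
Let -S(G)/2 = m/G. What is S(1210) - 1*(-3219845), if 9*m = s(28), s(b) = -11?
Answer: 1593823276/495 ≈ 3.2198e+6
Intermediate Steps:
m = -11/9 (m = (1/9)*(-11) = -11/9 ≈ -1.2222)
S(G) = 22/(9*G) (S(G) = -(-22)/(9*G) = 22/(9*G))
S(1210) - 1*(-3219845) = (22/9)/1210 - 1*(-3219845) = (22/9)*(1/1210) + 3219845 = 1/495 + 3219845 = 1593823276/495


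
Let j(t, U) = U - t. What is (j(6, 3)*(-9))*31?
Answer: 837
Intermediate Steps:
(j(6, 3)*(-9))*31 = ((3 - 1*6)*(-9))*31 = ((3 - 6)*(-9))*31 = -3*(-9)*31 = 27*31 = 837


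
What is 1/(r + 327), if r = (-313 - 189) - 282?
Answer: -1/457 ≈ -0.0021882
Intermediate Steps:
r = -784 (r = -502 - 282 = -784)
1/(r + 327) = 1/(-784 + 327) = 1/(-457) = -1/457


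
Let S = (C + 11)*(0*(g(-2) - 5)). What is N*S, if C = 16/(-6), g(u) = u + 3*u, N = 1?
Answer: 0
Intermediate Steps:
g(u) = 4*u
C = -8/3 (C = 16*(-⅙) = -8/3 ≈ -2.6667)
S = 0 (S = (-8/3 + 11)*(0*(4*(-2) - 5)) = 25*(0*(-8 - 5))/3 = 25*(0*(-13))/3 = (25/3)*0 = 0)
N*S = 1*0 = 0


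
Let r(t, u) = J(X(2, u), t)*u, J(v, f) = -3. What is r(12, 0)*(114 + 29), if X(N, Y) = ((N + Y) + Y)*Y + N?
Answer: 0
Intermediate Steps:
X(N, Y) = N + Y*(N + 2*Y) (X(N, Y) = (N + 2*Y)*Y + N = Y*(N + 2*Y) + N = N + Y*(N + 2*Y))
r(t, u) = -3*u
r(12, 0)*(114 + 29) = (-3*0)*(114 + 29) = 0*143 = 0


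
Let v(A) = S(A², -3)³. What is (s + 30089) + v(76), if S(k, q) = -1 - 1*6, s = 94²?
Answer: 38582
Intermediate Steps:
s = 8836
S(k, q) = -7 (S(k, q) = -1 - 6 = -7)
v(A) = -343 (v(A) = (-7)³ = -343)
(s + 30089) + v(76) = (8836 + 30089) - 343 = 38925 - 343 = 38582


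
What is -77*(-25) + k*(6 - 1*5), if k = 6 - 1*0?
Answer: 1931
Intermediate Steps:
k = 6 (k = 6 + 0 = 6)
-77*(-25) + k*(6 - 1*5) = -77*(-25) + 6*(6 - 1*5) = 1925 + 6*(6 - 5) = 1925 + 6*1 = 1925 + 6 = 1931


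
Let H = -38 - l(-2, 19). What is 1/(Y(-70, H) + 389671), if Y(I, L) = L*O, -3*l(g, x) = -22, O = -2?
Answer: 3/1169285 ≈ 2.5657e-6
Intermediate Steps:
l(g, x) = 22/3 (l(g, x) = -⅓*(-22) = 22/3)
H = -136/3 (H = -38 - 1*22/3 = -38 - 22/3 = -136/3 ≈ -45.333)
Y(I, L) = -2*L (Y(I, L) = L*(-2) = -2*L)
1/(Y(-70, H) + 389671) = 1/(-2*(-136/3) + 389671) = 1/(272/3 + 389671) = 1/(1169285/3) = 3/1169285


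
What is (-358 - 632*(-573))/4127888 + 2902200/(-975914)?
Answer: -2906723084627/1007115922408 ≈ -2.8862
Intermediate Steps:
(-358 - 632*(-573))/4127888 + 2902200/(-975914) = (-358 + 362136)*(1/4127888) + 2902200*(-1/975914) = 361778*(1/4127888) - 1451100/487957 = 180889/2063944 - 1451100/487957 = -2906723084627/1007115922408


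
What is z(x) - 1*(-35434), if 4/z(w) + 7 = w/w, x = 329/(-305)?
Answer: 106300/3 ≈ 35433.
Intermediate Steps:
x = -329/305 (x = 329*(-1/305) = -329/305 ≈ -1.0787)
z(w) = -2/3 (z(w) = 4/(-7 + w/w) = 4/(-7 + 1) = 4/(-6) = 4*(-1/6) = -2/3)
z(x) - 1*(-35434) = -2/3 - 1*(-35434) = -2/3 + 35434 = 106300/3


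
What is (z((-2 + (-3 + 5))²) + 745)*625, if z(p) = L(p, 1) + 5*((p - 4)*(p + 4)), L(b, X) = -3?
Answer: 413750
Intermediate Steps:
z(p) = -3 + 5*(-4 + p)*(4 + p) (z(p) = -3 + 5*((p - 4)*(p + 4)) = -3 + 5*((-4 + p)*(4 + p)) = -3 + 5*(-4 + p)*(4 + p))
(z((-2 + (-3 + 5))²) + 745)*625 = ((-83 + 5*((-2 + (-3 + 5))²)²) + 745)*625 = ((-83 + 5*((-2 + 2)²)²) + 745)*625 = ((-83 + 5*(0²)²) + 745)*625 = ((-83 + 5*0²) + 745)*625 = ((-83 + 5*0) + 745)*625 = ((-83 + 0) + 745)*625 = (-83 + 745)*625 = 662*625 = 413750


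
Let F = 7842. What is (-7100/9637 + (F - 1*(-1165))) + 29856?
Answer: 374515631/9637 ≈ 38862.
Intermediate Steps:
(-7100/9637 + (F - 1*(-1165))) + 29856 = (-7100/9637 + (7842 - 1*(-1165))) + 29856 = (-7100*1/9637 + (7842 + 1165)) + 29856 = (-7100/9637 + 9007) + 29856 = 86793359/9637 + 29856 = 374515631/9637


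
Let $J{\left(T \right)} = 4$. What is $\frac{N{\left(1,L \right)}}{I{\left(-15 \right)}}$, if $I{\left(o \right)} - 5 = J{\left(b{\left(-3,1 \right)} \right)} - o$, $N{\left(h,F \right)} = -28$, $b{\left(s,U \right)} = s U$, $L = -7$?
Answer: $- \frac{7}{6} \approx -1.1667$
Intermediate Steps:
$b{\left(s,U \right)} = U s$
$I{\left(o \right)} = 9 - o$ ($I{\left(o \right)} = 5 - \left(-4 + o\right) = 9 - o$)
$\frac{N{\left(1,L \right)}}{I{\left(-15 \right)}} = - \frac{28}{9 - -15} = - \frac{28}{9 + 15} = - \frac{28}{24} = \left(-28\right) \frac{1}{24} = - \frac{7}{6}$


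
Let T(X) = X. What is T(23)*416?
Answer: 9568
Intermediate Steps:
T(23)*416 = 23*416 = 9568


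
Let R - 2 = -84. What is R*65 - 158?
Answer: -5488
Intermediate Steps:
R = -82 (R = 2 - 84 = -82)
R*65 - 158 = -82*65 - 158 = -5330 - 158 = -5488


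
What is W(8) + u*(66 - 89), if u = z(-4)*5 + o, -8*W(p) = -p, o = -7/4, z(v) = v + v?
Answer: 3845/4 ≈ 961.25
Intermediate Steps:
z(v) = 2*v
o = -7/4 (o = -7*¼ = -7/4 ≈ -1.7500)
W(p) = p/8 (W(p) = -(-1)*p/8 = p/8)
u = -167/4 (u = (2*(-4))*5 - 7/4 = -8*5 - 7/4 = -40 - 7/4 = -167/4 ≈ -41.750)
W(8) + u*(66 - 89) = (⅛)*8 - 167*(66 - 89)/4 = 1 - 167/4*(-23) = 1 + 3841/4 = 3845/4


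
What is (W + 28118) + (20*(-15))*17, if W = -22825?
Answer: 193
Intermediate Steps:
(W + 28118) + (20*(-15))*17 = (-22825 + 28118) + (20*(-15))*17 = 5293 - 300*17 = 5293 - 5100 = 193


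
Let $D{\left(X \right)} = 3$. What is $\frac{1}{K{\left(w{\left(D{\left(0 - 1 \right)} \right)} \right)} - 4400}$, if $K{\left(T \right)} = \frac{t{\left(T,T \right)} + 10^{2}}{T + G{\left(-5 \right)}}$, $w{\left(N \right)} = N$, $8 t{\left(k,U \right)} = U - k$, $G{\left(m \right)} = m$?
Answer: $- \frac{1}{4450} \approx -0.00022472$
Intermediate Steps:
$t{\left(k,U \right)} = - \frac{k}{8} + \frac{U}{8}$ ($t{\left(k,U \right)} = \frac{U - k}{8} = - \frac{k}{8} + \frac{U}{8}$)
$K{\left(T \right)} = \frac{100}{-5 + T}$ ($K{\left(T \right)} = \frac{\left(- \frac{T}{8} + \frac{T}{8}\right) + 10^{2}}{T - 5} = \frac{0 + 100}{-5 + T} = \frac{100}{-5 + T}$)
$\frac{1}{K{\left(w{\left(D{\left(0 - 1 \right)} \right)} \right)} - 4400} = \frac{1}{\frac{100}{-5 + 3} - 4400} = \frac{1}{\frac{100}{-2} - 4400} = \frac{1}{100 \left(- \frac{1}{2}\right) - 4400} = \frac{1}{-50 - 4400} = \frac{1}{-4450} = - \frac{1}{4450}$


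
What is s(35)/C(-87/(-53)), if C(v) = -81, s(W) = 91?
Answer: -91/81 ≈ -1.1235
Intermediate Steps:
s(35)/C(-87/(-53)) = 91/(-81) = 91*(-1/81) = -91/81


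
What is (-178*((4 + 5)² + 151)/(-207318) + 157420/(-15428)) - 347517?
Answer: -138945731820080/399812763 ≈ -3.4753e+5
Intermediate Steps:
(-178*((4 + 5)² + 151)/(-207318) + 157420/(-15428)) - 347517 = (-178*(9² + 151)*(-1/207318) + 157420*(-1/15428)) - 347517 = (-178*(81 + 151)*(-1/207318) - 39355/3857) - 347517 = (-178*232*(-1/207318) - 39355/3857) - 347517 = (-41296*(-1/207318) - 39355/3857) - 347517 = (20648/103659 - 39355/3857) - 347517 = -3999860609/399812763 - 347517 = -138945731820080/399812763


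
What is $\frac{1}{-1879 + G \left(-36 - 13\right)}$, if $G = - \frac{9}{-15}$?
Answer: $- \frac{5}{9542} \approx -0.000524$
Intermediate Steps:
$G = \frac{3}{5}$ ($G = \left(-9\right) \left(- \frac{1}{15}\right) = \frac{3}{5} \approx 0.6$)
$\frac{1}{-1879 + G \left(-36 - 13\right)} = \frac{1}{-1879 + \frac{3 \left(-36 - 13\right)}{5}} = \frac{1}{-1879 + \frac{3}{5} \left(-49\right)} = \frac{1}{-1879 - \frac{147}{5}} = \frac{1}{- \frac{9542}{5}} = - \frac{5}{9542}$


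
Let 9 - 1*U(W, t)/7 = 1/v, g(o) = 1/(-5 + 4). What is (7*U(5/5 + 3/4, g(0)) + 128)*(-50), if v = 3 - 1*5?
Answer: -29675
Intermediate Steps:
g(o) = -1 (g(o) = 1/(-1) = -1)
v = -2 (v = 3 - 5 = -2)
U(W, t) = 133/2 (U(W, t) = 63 - 7/(-2) = 63 - 7*(-½) = 63 + 7/2 = 133/2)
(7*U(5/5 + 3/4, g(0)) + 128)*(-50) = (7*(133/2) + 128)*(-50) = (931/2 + 128)*(-50) = (1187/2)*(-50) = -29675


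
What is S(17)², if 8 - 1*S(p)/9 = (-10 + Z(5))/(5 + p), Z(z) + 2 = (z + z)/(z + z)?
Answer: 23409/4 ≈ 5852.3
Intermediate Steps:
Z(z) = -1 (Z(z) = -2 + (z + z)/(z + z) = -2 + (2*z)/((2*z)) = -2 + (2*z)*(1/(2*z)) = -2 + 1 = -1)
S(p) = 72 + 99/(5 + p) (S(p) = 72 - 9*(-10 - 1)/(5 + p) = 72 - (-99)/(5 + p) = 72 + 99/(5 + p))
S(17)² = (9*(51 + 8*17)/(5 + 17))² = (9*(51 + 136)/22)² = (9*(1/22)*187)² = (153/2)² = 23409/4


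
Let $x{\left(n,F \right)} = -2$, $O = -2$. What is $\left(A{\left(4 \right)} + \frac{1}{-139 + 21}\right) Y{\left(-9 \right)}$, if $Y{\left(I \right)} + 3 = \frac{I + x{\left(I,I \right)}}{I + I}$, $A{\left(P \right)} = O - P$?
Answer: $\frac{30487}{2124} \approx 14.354$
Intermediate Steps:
$A{\left(P \right)} = -2 - P$
$Y{\left(I \right)} = -3 + \frac{-2 + I}{2 I}$ ($Y{\left(I \right)} = -3 + \frac{I - 2}{I + I} = -3 + \frac{-2 + I}{2 I}$)
$\left(A{\left(4 \right)} + \frac{1}{-139 + 21}\right) Y{\left(-9 \right)} = \left(\left(-2 - 4\right) + \frac{1}{-139 + 21}\right) \left(- \frac{5}{2} - \frac{1}{-9}\right) = \left(\left(-2 - 4\right) + \frac{1}{-118}\right) \left(- \frac{5}{2} - - \frac{1}{9}\right) = \left(-6 - \frac{1}{118}\right) \left(- \frac{5}{2} + \frac{1}{9}\right) = \left(- \frac{709}{118}\right) \left(- \frac{43}{18}\right) = \frac{30487}{2124}$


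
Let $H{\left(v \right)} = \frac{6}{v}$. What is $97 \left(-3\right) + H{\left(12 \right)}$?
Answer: $- \frac{581}{2} \approx -290.5$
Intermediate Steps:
$97 \left(-3\right) + H{\left(12 \right)} = 97 \left(-3\right) + \frac{6}{12} = -291 + 6 \cdot \frac{1}{12} = -291 + \frac{1}{2} = - \frac{581}{2}$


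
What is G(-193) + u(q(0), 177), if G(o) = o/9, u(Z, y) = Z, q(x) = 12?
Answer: -85/9 ≈ -9.4444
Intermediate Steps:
G(o) = o/9 (G(o) = o*(⅑) = o/9)
G(-193) + u(q(0), 177) = (⅑)*(-193) + 12 = -193/9 + 12 = -85/9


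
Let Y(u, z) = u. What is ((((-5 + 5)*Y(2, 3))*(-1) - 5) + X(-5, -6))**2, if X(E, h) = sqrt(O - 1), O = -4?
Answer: (-5 + I*sqrt(5))**2 ≈ 20.0 - 22.361*I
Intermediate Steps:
X(E, h) = I*sqrt(5) (X(E, h) = sqrt(-4 - 1) = sqrt(-5) = I*sqrt(5))
((((-5 + 5)*Y(2, 3))*(-1) - 5) + X(-5, -6))**2 = ((((-5 + 5)*2)*(-1) - 5) + I*sqrt(5))**2 = (((0*2)*(-1) - 5) + I*sqrt(5))**2 = ((0*(-1) - 5) + I*sqrt(5))**2 = ((0 - 5) + I*sqrt(5))**2 = (-5 + I*sqrt(5))**2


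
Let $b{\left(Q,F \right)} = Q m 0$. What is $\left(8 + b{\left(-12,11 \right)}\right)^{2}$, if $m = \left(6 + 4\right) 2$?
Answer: $64$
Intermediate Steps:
$m = 20$ ($m = 10 \cdot 2 = 20$)
$b{\left(Q,F \right)} = 0$ ($b{\left(Q,F \right)} = Q 20 \cdot 0 = 20 Q 0 = 0$)
$\left(8 + b{\left(-12,11 \right)}\right)^{2} = \left(8 + 0\right)^{2} = 8^{2} = 64$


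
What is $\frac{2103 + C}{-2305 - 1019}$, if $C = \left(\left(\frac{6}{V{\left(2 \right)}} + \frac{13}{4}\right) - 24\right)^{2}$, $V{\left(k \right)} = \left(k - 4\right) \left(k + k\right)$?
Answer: $- \frac{10261}{13296} \approx -0.77174$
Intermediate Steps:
$V{\left(k \right)} = 2 k \left(-4 + k\right)$ ($V{\left(k \right)} = \left(-4 + k\right) 2 k = 2 k \left(-4 + k\right)$)
$C = \frac{1849}{4}$ ($C = \left(\left(\frac{6}{2 \cdot 2 \left(-4 + 2\right)} + \frac{13}{4}\right) - 24\right)^{2} = \left(\left(\frac{6}{2 \cdot 2 \left(-2\right)} + 13 \cdot \frac{1}{4}\right) - 24\right)^{2} = \left(\left(\frac{6}{-8} + \frac{13}{4}\right) - 24\right)^{2} = \left(\left(6 \left(- \frac{1}{8}\right) + \frac{13}{4}\right) - 24\right)^{2} = \left(\left(- \frac{3}{4} + \frac{13}{4}\right) - 24\right)^{2} = \left(\frac{5}{2} - 24\right)^{2} = \left(- \frac{43}{2}\right)^{2} = \frac{1849}{4} \approx 462.25$)
$\frac{2103 + C}{-2305 - 1019} = \frac{2103 + \frac{1849}{4}}{-2305 - 1019} = \frac{10261}{4 \left(-3324\right)} = \frac{10261}{4} \left(- \frac{1}{3324}\right) = - \frac{10261}{13296}$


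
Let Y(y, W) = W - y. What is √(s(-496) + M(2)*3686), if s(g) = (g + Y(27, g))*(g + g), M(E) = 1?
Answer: 3*√112726 ≈ 1007.2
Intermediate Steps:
s(g) = 2*g*(-27 + 2*g) (s(g) = (g + (g - 1*27))*(g + g) = (g + (g - 27))*(2*g) = (g + (-27 + g))*(2*g) = (-27 + 2*g)*(2*g) = 2*g*(-27 + 2*g))
√(s(-496) + M(2)*3686) = √(2*(-496)*(-27 + 2*(-496)) + 1*3686) = √(2*(-496)*(-27 - 992) + 3686) = √(2*(-496)*(-1019) + 3686) = √(1010848 + 3686) = √1014534 = 3*√112726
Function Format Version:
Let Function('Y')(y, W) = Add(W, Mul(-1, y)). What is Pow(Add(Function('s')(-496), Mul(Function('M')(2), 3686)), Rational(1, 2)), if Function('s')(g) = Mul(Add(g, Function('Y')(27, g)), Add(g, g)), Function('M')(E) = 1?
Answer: Mul(3, Pow(112726, Rational(1, 2))) ≈ 1007.2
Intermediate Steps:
Function('s')(g) = Mul(2, g, Add(-27, Mul(2, g))) (Function('s')(g) = Mul(Add(g, Add(g, Mul(-1, 27))), Add(g, g)) = Mul(Add(g, Add(g, -27)), Mul(2, g)) = Mul(Add(g, Add(-27, g)), Mul(2, g)) = Mul(Add(-27, Mul(2, g)), Mul(2, g)) = Mul(2, g, Add(-27, Mul(2, g))))
Pow(Add(Function('s')(-496), Mul(Function('M')(2), 3686)), Rational(1, 2)) = Pow(Add(Mul(2, -496, Add(-27, Mul(2, -496))), Mul(1, 3686)), Rational(1, 2)) = Pow(Add(Mul(2, -496, Add(-27, -992)), 3686), Rational(1, 2)) = Pow(Add(Mul(2, -496, -1019), 3686), Rational(1, 2)) = Pow(Add(1010848, 3686), Rational(1, 2)) = Pow(1014534, Rational(1, 2)) = Mul(3, Pow(112726, Rational(1, 2)))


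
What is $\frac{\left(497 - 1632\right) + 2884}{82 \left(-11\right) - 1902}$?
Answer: $- \frac{1749}{2804} \approx -0.62375$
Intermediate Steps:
$\frac{\left(497 - 1632\right) + 2884}{82 \left(-11\right) - 1902} = \frac{\left(497 - 1632\right) + 2884}{-902 - 1902} = \frac{-1135 + 2884}{-2804} = 1749 \left(- \frac{1}{2804}\right) = - \frac{1749}{2804}$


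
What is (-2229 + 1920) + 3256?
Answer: 2947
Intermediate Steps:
(-2229 + 1920) + 3256 = -309 + 3256 = 2947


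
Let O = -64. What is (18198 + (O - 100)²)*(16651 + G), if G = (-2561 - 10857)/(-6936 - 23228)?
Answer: 5662387990777/7541 ≈ 7.5088e+8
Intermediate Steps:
G = 6709/15082 (G = -13418/(-30164) = -13418*(-1/30164) = 6709/15082 ≈ 0.44483)
(18198 + (O - 100)²)*(16651 + G) = (18198 + (-64 - 100)²)*(16651 + 6709/15082) = (18198 + (-164)²)*(251137091/15082) = (18198 + 26896)*(251137091/15082) = 45094*(251137091/15082) = 5662387990777/7541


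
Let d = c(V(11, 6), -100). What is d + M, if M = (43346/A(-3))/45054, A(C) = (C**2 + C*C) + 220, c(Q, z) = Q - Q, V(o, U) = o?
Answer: 21673/5361426 ≈ 0.0040424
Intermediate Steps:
c(Q, z) = 0
d = 0
A(C) = 220 + 2*C**2 (A(C) = (C**2 + C**2) + 220 = 2*C**2 + 220 = 220 + 2*C**2)
M = 21673/5361426 (M = (43346/(220 + 2*(-3)**2))/45054 = (43346/(220 + 2*9))*(1/45054) = (43346/(220 + 18))*(1/45054) = (43346/238)*(1/45054) = (43346*(1/238))*(1/45054) = (21673/119)*(1/45054) = 21673/5361426 ≈ 0.0040424)
d + M = 0 + 21673/5361426 = 21673/5361426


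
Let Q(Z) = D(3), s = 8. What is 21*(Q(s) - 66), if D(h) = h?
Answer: -1323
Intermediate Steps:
Q(Z) = 3
21*(Q(s) - 66) = 21*(3 - 66) = 21*(-63) = -1323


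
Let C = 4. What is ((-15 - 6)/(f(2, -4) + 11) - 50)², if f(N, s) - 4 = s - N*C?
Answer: 3249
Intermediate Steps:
f(N, s) = 4 + s - 4*N (f(N, s) = 4 + (s - N*4) = 4 + (s - 4*N) = 4 + s - 4*N)
((-15 - 6)/(f(2, -4) + 11) - 50)² = ((-15 - 6)/((4 - 4 - 4*2) + 11) - 50)² = (-21/((4 - 4 - 8) + 11) - 50)² = (-21/(-8 + 11) - 50)² = (-21/3 - 50)² = (-21*⅓ - 50)² = (-7 - 50)² = (-57)² = 3249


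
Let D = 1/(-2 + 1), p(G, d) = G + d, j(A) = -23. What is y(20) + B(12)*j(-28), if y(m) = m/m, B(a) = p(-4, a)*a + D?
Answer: -2184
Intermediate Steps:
D = -1 (D = 1/(-1) = -1)
B(a) = -1 + a*(-4 + a) (B(a) = (-4 + a)*a - 1 = a*(-4 + a) - 1 = -1 + a*(-4 + a))
y(m) = 1
y(20) + B(12)*j(-28) = 1 + (-1 + 12*(-4 + 12))*(-23) = 1 + (-1 + 12*8)*(-23) = 1 + (-1 + 96)*(-23) = 1 + 95*(-23) = 1 - 2185 = -2184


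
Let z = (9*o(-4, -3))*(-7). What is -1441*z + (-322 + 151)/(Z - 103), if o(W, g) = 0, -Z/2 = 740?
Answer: 171/1583 ≈ 0.10802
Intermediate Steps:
Z = -1480 (Z = -2*740 = -1480)
z = 0 (z = (9*0)*(-7) = 0*(-7) = 0)
-1441*z + (-322 + 151)/(Z - 103) = -1441*0 + (-322 + 151)/(-1480 - 103) = 0 - 171/(-1583) = 0 - 171*(-1/1583) = 0 + 171/1583 = 171/1583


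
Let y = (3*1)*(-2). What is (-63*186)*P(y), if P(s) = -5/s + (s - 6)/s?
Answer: -33201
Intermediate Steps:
y = -6 (y = 3*(-2) = -6)
P(s) = -5/s + (-6 + s)/s
(-63*186)*P(y) = (-63*186)*((-11 - 6)/(-6)) = -(-1953)*(-17) = -11718*17/6 = -33201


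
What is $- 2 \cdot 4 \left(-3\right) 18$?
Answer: $432$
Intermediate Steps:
$- 2 \cdot 4 \left(-3\right) 18 = \left(-2\right) \left(-12\right) 18 = 24 \cdot 18 = 432$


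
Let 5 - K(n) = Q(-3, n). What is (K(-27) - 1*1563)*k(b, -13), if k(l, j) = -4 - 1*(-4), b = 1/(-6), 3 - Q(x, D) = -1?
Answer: 0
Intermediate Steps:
Q(x, D) = 4 (Q(x, D) = 3 - 1*(-1) = 3 + 1 = 4)
K(n) = 1 (K(n) = 5 - 1*4 = 5 - 4 = 1)
b = -⅙ ≈ -0.16667
k(l, j) = 0 (k(l, j) = -4 + 4 = 0)
(K(-27) - 1*1563)*k(b, -13) = (1 - 1*1563)*0 = (1 - 1563)*0 = -1562*0 = 0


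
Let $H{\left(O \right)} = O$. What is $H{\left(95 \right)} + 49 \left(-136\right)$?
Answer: $-6569$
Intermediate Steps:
$H{\left(95 \right)} + 49 \left(-136\right) = 95 + 49 \left(-136\right) = 95 - 6664 = -6569$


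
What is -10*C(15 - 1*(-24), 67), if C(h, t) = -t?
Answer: 670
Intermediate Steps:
-10*C(15 - 1*(-24), 67) = -(-10)*67 = -10*(-67) = 670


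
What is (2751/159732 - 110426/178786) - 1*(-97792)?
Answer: 465451944322873/4759640892 ≈ 97791.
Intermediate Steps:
(2751/159732 - 110426/178786) - 1*(-97792) = (2751*(1/159732) - 110426*1/178786) + 97792 = (917/53244 - 55213/89393) + 97792 = -2857787591/4759640892 + 97792 = 465451944322873/4759640892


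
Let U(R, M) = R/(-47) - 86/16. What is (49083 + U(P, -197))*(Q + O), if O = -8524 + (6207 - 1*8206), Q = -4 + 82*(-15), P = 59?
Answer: -216948570255/376 ≈ -5.7699e+8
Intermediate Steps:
U(R, M) = -43/8 - R/47 (U(R, M) = R*(-1/47) - 86*1/16 = -R/47 - 43/8 = -43/8 - R/47)
Q = -1234 (Q = -4 - 1230 = -1234)
O = -10523 (O = -8524 + (6207 - 8206) = -8524 - 1999 = -10523)
(49083 + U(P, -197))*(Q + O) = (49083 + (-43/8 - 1/47*59))*(-1234 - 10523) = (49083 + (-43/8 - 59/47))*(-11757) = (49083 - 2493/376)*(-11757) = (18452715/376)*(-11757) = -216948570255/376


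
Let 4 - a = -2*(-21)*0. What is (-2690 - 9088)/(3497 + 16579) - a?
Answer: -15347/3346 ≈ -4.5867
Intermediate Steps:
a = 4 (a = 4 - (-2*(-21))*0 = 4 - 42*0 = 4 - 1*0 = 4 + 0 = 4)
(-2690 - 9088)/(3497 + 16579) - a = (-2690 - 9088)/(3497 + 16579) - 1*4 = -11778/20076 - 4 = -11778*1/20076 - 4 = -1963/3346 - 4 = -15347/3346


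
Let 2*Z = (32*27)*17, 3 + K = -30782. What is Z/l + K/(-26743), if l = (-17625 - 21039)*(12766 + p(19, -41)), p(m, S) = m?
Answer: 1498957979/1302165035 ≈ 1.1511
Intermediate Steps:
K = -30785 (K = -3 - 30782 = -30785)
Z = 7344 (Z = ((32*27)*17)/2 = (864*17)/2 = (1/2)*14688 = 7344)
l = -494319240 (l = (-17625 - 21039)*(12766 + 19) = -38664*12785 = -494319240)
Z/l + K/(-26743) = 7344/(-494319240) - 30785/(-26743) = 7344*(-1/494319240) - 30785*(-1/26743) = -34/2288515 + 655/569 = 1498957979/1302165035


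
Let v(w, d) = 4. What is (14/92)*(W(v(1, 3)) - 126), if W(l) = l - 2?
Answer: -434/23 ≈ -18.870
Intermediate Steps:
W(l) = -2 + l
(14/92)*(W(v(1, 3)) - 126) = (14/92)*((-2 + 4) - 126) = (14*(1/92))*(2 - 126) = (7/46)*(-124) = -434/23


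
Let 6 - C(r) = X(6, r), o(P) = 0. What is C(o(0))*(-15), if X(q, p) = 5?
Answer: -15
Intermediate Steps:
C(r) = 1 (C(r) = 6 - 1*5 = 6 - 5 = 1)
C(o(0))*(-15) = 1*(-15) = -15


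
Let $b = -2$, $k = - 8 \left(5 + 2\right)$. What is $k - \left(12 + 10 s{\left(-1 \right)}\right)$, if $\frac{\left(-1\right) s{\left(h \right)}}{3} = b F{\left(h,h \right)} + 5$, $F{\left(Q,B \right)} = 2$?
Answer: $-38$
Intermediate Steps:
$k = -56$ ($k = \left(-8\right) 7 = -56$)
$s{\left(h \right)} = -3$ ($s{\left(h \right)} = - 3 \left(\left(-2\right) 2 + 5\right) = - 3 \left(-4 + 5\right) = \left(-3\right) 1 = -3$)
$k - \left(12 + 10 s{\left(-1 \right)}\right) = -56 - \left(12 + 10 \left(-3\right)\right) = -56 - \left(12 - 30\right) = -56 - -18 = -56 + 18 = -38$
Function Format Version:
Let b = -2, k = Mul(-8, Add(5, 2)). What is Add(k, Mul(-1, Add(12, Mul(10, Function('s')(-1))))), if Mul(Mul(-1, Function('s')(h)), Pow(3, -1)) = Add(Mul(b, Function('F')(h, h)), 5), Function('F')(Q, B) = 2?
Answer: -38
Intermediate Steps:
k = -56 (k = Mul(-8, 7) = -56)
Function('s')(h) = -3 (Function('s')(h) = Mul(-3, Add(Mul(-2, 2), 5)) = Mul(-3, Add(-4, 5)) = Mul(-3, 1) = -3)
Add(k, Mul(-1, Add(12, Mul(10, Function('s')(-1))))) = Add(-56, Mul(-1, Add(12, Mul(10, -3)))) = Add(-56, Mul(-1, Add(12, -30))) = Add(-56, Mul(-1, -18)) = Add(-56, 18) = -38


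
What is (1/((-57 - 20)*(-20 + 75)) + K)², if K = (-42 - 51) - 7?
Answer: 179353097001/17935225 ≈ 10000.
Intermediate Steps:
K = -100 (K = -93 - 7 = -100)
(1/((-57 - 20)*(-20 + 75)) + K)² = (1/((-57 - 20)*(-20 + 75)) - 100)² = (1/(-77*55) - 100)² = (1/(-4235) - 100)² = (-1/4235 - 100)² = (-423501/4235)² = 179353097001/17935225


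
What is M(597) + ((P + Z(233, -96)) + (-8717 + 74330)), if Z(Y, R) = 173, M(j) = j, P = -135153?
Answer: -68770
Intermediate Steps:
M(597) + ((P + Z(233, -96)) + (-8717 + 74330)) = 597 + ((-135153 + 173) + (-8717 + 74330)) = 597 + (-134980 + 65613) = 597 - 69367 = -68770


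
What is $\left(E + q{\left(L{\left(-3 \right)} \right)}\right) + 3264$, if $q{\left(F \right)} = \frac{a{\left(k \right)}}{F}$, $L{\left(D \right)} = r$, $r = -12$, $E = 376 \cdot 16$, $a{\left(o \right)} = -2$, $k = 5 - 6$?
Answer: $\frac{55681}{6} \approx 9280.2$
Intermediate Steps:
$k = -1$ ($k = 5 - 6 = -1$)
$E = 6016$
$L{\left(D \right)} = -12$
$q{\left(F \right)} = - \frac{2}{F}$
$\left(E + q{\left(L{\left(-3 \right)} \right)}\right) + 3264 = \left(6016 - \frac{2}{-12}\right) + 3264 = \left(6016 - - \frac{1}{6}\right) + 3264 = \left(6016 + \frac{1}{6}\right) + 3264 = \frac{36097}{6} + 3264 = \frac{55681}{6}$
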